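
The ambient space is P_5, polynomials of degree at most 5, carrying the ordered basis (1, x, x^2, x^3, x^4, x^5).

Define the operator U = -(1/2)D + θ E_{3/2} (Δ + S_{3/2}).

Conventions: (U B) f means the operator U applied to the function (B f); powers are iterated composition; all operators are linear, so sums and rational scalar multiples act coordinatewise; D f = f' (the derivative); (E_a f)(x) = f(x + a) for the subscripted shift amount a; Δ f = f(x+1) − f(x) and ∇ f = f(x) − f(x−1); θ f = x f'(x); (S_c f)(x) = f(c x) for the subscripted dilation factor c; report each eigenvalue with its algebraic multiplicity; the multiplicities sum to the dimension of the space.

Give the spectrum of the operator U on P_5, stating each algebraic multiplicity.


λ = 0 (multiplicity 1), λ = 3/2 (multiplicity 1), λ = 9/2 (multiplicity 1), λ = 81/8 (multiplicity 1), λ = 81/4 (multiplicity 1), λ = 1215/32 (multiplicity 1)

image of 1: 0
image of x: (3/2)x - 1/2
image of x^2: (9/2)x^2 + (31/4)x
image of x^3: (81/8)x^3 + (279/8)x^2 + (1113/32)x
image of x^4: (81/4)x^4 + (809/8)x^3 + (2955/16)x^2 + (3755/32)x
image of x^5: (1215/32)x^5 + (3925/16)x^4 + (40485/64)x^3 + (48485/64)x^2 + (185455/512)x
the matrix is upper triangular; its diagonal is (0, 3/2, 9/2, 81/8, 81/4, 1215/32)
for a triangular matrix the eigenvalues are the diagonal entries, with algebraic multiplicity their repetition count


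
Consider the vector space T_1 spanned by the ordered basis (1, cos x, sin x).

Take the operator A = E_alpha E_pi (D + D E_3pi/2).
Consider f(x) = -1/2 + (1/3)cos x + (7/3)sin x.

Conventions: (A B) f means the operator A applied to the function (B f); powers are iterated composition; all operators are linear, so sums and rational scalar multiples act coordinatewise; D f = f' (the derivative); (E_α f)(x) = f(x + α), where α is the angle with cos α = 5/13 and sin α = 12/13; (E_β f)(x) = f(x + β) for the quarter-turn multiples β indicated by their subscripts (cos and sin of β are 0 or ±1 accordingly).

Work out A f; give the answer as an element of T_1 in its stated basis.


g(x) = -(112/39)cos x + (22/13)sin x

D f = (7/3)cos x - (1/3)sin x
E_3pi/2 f = -1/2 - (7/3)cos x + (1/3)sin x
D E_3pi/2 f = (1/3)cos x + (7/3)sin x
(D + D E_3pi/2) f = (8/3)cos x + 2sin x
E_pi (D + D E_3pi/2) f = -(8/3)cos x - 2sin x
E_alpha E_pi (D + D E_3pi/2) f = -(112/39)cos x + (22/13)sin x


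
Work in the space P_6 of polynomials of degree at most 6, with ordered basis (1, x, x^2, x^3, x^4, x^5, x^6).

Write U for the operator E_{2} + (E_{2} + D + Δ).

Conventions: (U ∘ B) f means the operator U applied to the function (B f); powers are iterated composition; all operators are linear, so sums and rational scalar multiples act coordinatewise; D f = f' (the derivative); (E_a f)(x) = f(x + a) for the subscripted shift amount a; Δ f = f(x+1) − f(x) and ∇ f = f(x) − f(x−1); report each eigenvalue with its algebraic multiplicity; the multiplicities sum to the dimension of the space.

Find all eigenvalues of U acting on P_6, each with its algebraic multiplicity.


image of 1: 2
image of x: 2x + 6
image of x^2: 2x^2 + 12x + 9
image of x^3: 2x^3 + 18x^2 + 27x + 17
image of x^4: 2x^4 + 24x^3 + 54x^2 + 68x + 33
image of x^5: 2x^5 + 30x^4 + 90x^3 + 170x^2 + 165x + 65
image of x^6: 2x^6 + 36x^5 + 135x^4 + 340x^3 + 495x^2 + 390x + 129
the matrix is upper triangular; its diagonal is (2, 2, 2, 2, 2, 2, 2)
for a triangular matrix the eigenvalues are the diagonal entries, with algebraic multiplicity their repetition count

λ = 2 (multiplicity 7)


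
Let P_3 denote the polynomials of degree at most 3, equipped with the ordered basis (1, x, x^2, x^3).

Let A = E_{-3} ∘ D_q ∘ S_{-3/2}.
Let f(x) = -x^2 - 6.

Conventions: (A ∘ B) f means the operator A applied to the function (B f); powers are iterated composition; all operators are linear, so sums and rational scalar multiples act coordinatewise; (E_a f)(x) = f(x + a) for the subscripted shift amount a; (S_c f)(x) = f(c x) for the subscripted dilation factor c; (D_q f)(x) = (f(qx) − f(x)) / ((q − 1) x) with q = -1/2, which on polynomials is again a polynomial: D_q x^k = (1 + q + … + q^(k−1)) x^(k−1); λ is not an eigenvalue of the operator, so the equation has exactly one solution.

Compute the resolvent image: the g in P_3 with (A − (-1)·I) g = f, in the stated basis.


write g with unknown coordinates in the stated basis and equate coefficients in (A − (-1)·I) g = f
solving from the highest basis element down gives g = -x^2 + (9/8)x - 123/16
check: A g = -(9/8)x + 27/16
so A g − (-1)·g = -x^2 - 6 = f ✓

the result is g(x) = -x^2 + (9/8)x - 123/16


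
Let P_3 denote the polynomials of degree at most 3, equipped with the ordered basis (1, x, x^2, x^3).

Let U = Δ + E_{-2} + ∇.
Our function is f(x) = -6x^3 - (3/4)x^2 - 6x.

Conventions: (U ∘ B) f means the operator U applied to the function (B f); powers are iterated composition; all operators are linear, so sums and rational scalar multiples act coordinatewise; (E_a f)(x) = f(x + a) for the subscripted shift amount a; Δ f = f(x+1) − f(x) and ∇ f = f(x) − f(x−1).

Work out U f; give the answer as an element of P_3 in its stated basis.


the image equals g(x) = -6x^3 - (3/4)x^2 - 78x + 33

Δ f = -18x^2 - (39/2)x - 51/4
E_{-2} f = -6x^3 + (141/4)x^2 - 75x + 57
∇ f = -18x^2 + (33/2)x - 45/4
(Δ + E_{-2} + ∇) f = -6x^3 - (3/4)x^2 - 78x + 33


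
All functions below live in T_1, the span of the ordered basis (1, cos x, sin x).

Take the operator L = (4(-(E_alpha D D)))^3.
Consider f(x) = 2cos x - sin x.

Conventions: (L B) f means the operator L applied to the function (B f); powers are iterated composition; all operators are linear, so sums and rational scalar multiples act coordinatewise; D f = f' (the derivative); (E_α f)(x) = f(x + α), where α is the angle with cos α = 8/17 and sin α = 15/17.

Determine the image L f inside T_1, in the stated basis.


D f = -cos x - 2sin x
D D f = -2cos x + sin x
E_alpha D D f = -(1/17)cos x + (38/17)sin x
(-(E_alpha D D)) f = (1/17)cos x - (38/17)sin x
(4(-(E_alpha D D))) f = (4/17)cos x - (152/17)sin x
D (4(-(E_alpha D D))) f = -(152/17)cos x - (4/17)sin x
D D (4(-(E_alpha D D))) f = -(4/17)cos x + (152/17)sin x
E_alpha D D (4(-(E_alpha D D))) f = (2248/289)cos x + (1276/289)sin x
(-(E_alpha D D)) (4(-(E_alpha D D))) f = -(2248/289)cos x - (1276/289)sin x
(4(-(E_alpha D D))) (4(-(E_alpha D D))) f = -(8992/289)cos x - (5104/289)sin x
D (4(-(E_alpha D D))) (4(-(E_alpha D D))) f = -(5104/289)cos x + (8992/289)sin x
D D (4(-(E_alpha D D))) (4(-(E_alpha D D))) f = (8992/289)cos x + (5104/289)sin x
E_alpha D D (4(-(E_alpha D D))) (4(-(E_alpha D D))) f = (148496/4913)cos x - (94048/4913)sin x
(-(E_alpha D D)) (4(-(E_alpha D D))) (4(-(E_alpha D D))) f = -(148496/4913)cos x + (94048/4913)sin x
(4(-(E_alpha D D))) (4(-(E_alpha D D))) (4(-(E_alpha D D))) f = -(593984/4913)cos x + (376192/4913)sin x

the result is g(x) = -(593984/4913)cos x + (376192/4913)sin x


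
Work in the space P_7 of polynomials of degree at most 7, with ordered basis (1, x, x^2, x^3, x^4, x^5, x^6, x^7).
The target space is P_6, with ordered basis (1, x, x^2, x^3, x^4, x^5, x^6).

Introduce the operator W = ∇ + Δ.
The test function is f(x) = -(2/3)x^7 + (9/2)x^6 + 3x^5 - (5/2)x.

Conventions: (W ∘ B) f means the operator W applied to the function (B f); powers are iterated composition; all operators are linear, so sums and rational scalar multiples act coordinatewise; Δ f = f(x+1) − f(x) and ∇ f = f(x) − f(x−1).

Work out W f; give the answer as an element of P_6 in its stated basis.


g(x) = -(28/3)x^6 + 54x^5 - (50/3)x^4 + 180x^3 + 32x^2 + 54x - 1/3

∇ f = -(14/3)x^6 + 41x^5 - (455/6)x^4 + (250/3)x^3 - (103/2)x^2 + (50/3)x - 14/3
Δ f = -(14/3)x^6 + 13x^5 + (355/6)x^4 + (290/3)x^3 + (167/2)x^2 + (112/3)x + 13/3
(∇ + Δ) f = -(28/3)x^6 + 54x^5 - (50/3)x^4 + 180x^3 + 32x^2 + 54x - 1/3


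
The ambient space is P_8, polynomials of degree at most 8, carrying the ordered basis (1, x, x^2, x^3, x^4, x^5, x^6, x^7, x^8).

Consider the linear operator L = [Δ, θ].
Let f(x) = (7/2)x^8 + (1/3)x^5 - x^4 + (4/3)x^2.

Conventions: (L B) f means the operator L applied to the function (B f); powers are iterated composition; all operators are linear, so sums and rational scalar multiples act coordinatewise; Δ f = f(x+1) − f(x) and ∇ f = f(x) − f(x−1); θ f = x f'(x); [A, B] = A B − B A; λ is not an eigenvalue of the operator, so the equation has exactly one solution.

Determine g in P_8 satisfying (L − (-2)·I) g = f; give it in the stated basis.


write g with unknown coordinates in the stated basis and equate coefficients in (L − (-2)·I) g = f
solving from the highest basis element down gives g = (7/4)x^8 - 7x^7 - (49/2)x^6 + (221/3)x^5 + (916/3)x^4 - (1102/3)x^3 - (8579/6)x^2 + (1286/3)x + 3188/3
check: L g = 14x^7 + 49x^6 - 147x^5 - (1835/3)x^4 + (2204/3)x^3 + 2861x^2 - (2572/3)x - 6376/3
so L g − (-2)·g = (7/2)x^8 + (1/3)x^5 - x^4 + (4/3)x^2 = f ✓

g(x) = (7/4)x^8 - 7x^7 - (49/2)x^6 + (221/3)x^5 + (916/3)x^4 - (1102/3)x^3 - (8579/6)x^2 + (1286/3)x + 3188/3


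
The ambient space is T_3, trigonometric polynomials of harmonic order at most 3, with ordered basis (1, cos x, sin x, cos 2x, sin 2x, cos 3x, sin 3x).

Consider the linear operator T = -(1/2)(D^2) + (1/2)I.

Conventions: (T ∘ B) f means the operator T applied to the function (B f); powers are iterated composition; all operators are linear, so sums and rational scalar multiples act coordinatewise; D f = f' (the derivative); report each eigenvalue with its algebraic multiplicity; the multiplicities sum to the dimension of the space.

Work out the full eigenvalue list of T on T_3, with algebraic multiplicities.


image of 1: 1/2
image of cos x: cos x
image of sin x: sin x
image of cos 2x: (5/2)cos 2x
image of sin 2x: (5/2)sin 2x
image of cos 3x: 5cos 3x
image of sin 3x: 5sin 3x
the matrix is diagonal; its diagonal is (1/2, 1, 1, 5/2, 5/2, 5, 5)
for a triangular matrix the eigenvalues are the diagonal entries, with algebraic multiplicity their repetition count

λ = 1/2 (multiplicity 1), λ = 1 (multiplicity 2), λ = 5/2 (multiplicity 2), λ = 5 (multiplicity 2)


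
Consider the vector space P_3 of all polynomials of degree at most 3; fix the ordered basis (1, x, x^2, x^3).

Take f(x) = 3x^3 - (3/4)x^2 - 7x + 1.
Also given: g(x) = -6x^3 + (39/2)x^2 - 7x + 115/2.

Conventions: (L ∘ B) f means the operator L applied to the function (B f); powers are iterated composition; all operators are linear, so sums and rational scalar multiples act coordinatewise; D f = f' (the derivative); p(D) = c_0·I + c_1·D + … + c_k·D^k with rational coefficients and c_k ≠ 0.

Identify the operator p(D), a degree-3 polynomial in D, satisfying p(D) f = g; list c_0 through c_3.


c_0 = -2, c_1 = 2, c_2 = -1, c_3 = 4

D^0 f = 3x^3 - (3/4)x^2 - 7x + 1
D^1 f = 9x^2 - (3/2)x - 7
D^2 f = 18x - 3/2
D^3 f = 18
matching coefficients of g against c_0 f + c_1 Df + … from the top degree down determines the c_i
solution: c_0 = -2, c_1 = 2, c_2 = -1, c_3 = 4


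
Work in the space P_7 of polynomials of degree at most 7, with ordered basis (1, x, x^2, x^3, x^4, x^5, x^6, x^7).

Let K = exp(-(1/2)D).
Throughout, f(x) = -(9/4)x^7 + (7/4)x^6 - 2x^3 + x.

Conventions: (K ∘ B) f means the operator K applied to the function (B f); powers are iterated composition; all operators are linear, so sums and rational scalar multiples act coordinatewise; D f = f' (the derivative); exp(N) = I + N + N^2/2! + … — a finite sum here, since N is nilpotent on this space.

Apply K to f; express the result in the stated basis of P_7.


order-1 term: (63/8)x^6 - (21/4)x^5 + 3x^2 - 1/2
order-2 term: -(189/16)x^5 + (105/16)x^4 - (3/2)x
order-3 term: (315/32)x^4 - (35/8)x^3 + 1/4
order-4 term: -(315/64)x^3 + (105/64)x^2
order-5 term: (189/128)x^2 - (21/64)x
order-6 term: -(63/256)x + 7/256
order-7 term: 9/512
the series for exp(-(1/2)D) f terminates at order 7
exp(-(1/2)D) f = -(9/4)x^7 + (77/8)x^6 - (273/16)x^5 + (525/32)x^4 - (723/64)x^3 + (783/128)x^2 - (275/256)x - 105/512

g(x) = -(9/4)x^7 + (77/8)x^6 - (273/16)x^5 + (525/32)x^4 - (723/64)x^3 + (783/128)x^2 - (275/256)x - 105/512


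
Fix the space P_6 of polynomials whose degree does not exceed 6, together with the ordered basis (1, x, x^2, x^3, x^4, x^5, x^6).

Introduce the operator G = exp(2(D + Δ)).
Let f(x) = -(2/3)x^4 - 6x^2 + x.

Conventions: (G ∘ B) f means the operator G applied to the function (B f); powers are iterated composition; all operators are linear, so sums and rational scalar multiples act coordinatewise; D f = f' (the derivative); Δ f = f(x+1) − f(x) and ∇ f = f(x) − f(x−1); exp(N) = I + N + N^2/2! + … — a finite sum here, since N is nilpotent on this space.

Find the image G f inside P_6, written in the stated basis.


order-1 term: -(32/3)x^3 - 8x^2 - (160/3)x - 28/3
order-2 term: -64x^2 - 64x - 376/3
order-3 term: -(512/3)x - 128
order-4 term: -512/3
the series for exp(2(D + Δ)) f terminates at order 4
exp(2(D + Δ)) f = -(2/3)x^4 - (32/3)x^3 - 78x^2 - 287x - 1300/3

the image equals g(x) = -(2/3)x^4 - (32/3)x^3 - 78x^2 - 287x - 1300/3


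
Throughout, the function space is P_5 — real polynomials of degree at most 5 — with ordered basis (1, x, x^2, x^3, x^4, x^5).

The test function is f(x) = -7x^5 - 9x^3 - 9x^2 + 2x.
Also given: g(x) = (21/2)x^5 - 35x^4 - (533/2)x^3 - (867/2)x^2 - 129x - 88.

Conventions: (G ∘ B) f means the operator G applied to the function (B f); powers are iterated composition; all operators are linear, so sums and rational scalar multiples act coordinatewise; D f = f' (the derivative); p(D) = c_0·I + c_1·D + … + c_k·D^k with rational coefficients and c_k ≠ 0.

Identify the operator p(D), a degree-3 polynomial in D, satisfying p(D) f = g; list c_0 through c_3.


D^0 f = -7x^5 - 9x^3 - 9x^2 + 2x
D^1 f = -35x^4 - 27x^2 - 18x + 2
D^2 f = -140x^3 - 54x - 18
D^3 f = -420x^2 - 54
matching coefficients of g against c_0 f + c_1 Df + … from the top degree down determines the c_i
solution: c_0 = -3/2, c_1 = 1, c_2 = 2, c_3 = 1

p(D) = -(3/2)·I + D + 2·D^2 + D^3, i.e. c_0 = -3/2, c_1 = 1, c_2 = 2, c_3 = 1


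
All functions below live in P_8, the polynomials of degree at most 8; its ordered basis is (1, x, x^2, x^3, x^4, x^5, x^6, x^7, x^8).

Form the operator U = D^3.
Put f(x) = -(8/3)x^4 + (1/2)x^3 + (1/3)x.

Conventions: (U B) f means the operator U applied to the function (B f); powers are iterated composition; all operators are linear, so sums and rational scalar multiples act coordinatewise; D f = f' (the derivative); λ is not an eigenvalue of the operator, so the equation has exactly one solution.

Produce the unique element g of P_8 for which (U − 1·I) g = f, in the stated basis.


g(x) = (8/3)x^4 - (1/2)x^3 + (191/3)x - 3

write g with unknown coordinates in the stated basis and equate coefficients in (U − 1·I) g = f
solving from the highest basis element down gives g = (8/3)x^4 - (1/2)x^3 + (191/3)x - 3
check: U g = 64x - 3
so U g − 1·g = -(8/3)x^4 + (1/2)x^3 + (1/3)x = f ✓


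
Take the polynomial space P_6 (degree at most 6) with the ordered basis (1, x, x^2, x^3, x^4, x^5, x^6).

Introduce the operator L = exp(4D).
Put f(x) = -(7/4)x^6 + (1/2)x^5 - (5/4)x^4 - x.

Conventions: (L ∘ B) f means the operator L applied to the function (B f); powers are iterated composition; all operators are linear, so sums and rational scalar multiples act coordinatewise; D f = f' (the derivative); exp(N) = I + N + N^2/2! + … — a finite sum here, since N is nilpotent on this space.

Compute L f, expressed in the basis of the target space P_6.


g(x) = -(7/4)x^6 - (83/2)x^5 - (1645/4)x^4 - 2180x^3 - 6520x^2 - 10433x - 6980

order-1 term: -42x^5 + 10x^4 - 20x^3 - 4
order-2 term: -420x^4 + 80x^3 - 120x^2
order-3 term: -2240x^3 + 320x^2 - 320x
order-4 term: -6720x^2 + 640x - 320
order-5 term: -10752x + 512
order-6 term: -7168
the series for exp(4D) f terminates at order 6
exp(4D) f = -(7/4)x^6 - (83/2)x^5 - (1645/4)x^4 - 2180x^3 - 6520x^2 - 10433x - 6980


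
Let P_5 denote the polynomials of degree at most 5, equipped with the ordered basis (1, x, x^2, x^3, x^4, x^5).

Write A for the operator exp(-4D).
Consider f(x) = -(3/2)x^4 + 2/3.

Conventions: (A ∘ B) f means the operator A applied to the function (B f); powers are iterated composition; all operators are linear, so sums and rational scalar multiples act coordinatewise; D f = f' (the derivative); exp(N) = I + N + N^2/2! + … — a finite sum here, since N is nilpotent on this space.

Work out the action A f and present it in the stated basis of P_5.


order-1 term: 24x^3
order-2 term: -144x^2
order-3 term: 384x
order-4 term: -384
the series for exp(-4D) f terminates at order 4
exp(-4D) f = -(3/2)x^4 + 24x^3 - 144x^2 + 384x - 1150/3

the result is g(x) = -(3/2)x^4 + 24x^3 - 144x^2 + 384x - 1150/3


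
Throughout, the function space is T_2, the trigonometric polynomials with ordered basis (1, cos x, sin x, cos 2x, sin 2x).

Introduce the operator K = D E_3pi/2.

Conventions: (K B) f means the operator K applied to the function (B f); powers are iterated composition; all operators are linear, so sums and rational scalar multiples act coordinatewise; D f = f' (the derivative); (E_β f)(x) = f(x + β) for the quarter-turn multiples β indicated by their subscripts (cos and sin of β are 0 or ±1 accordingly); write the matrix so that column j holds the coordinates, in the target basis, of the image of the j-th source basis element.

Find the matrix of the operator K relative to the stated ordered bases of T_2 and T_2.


image of 1: 0
image of cos x: cos x
image of sin x: sin x
image of cos 2x: 2sin 2x
image of sin 2x: -2cos 2x
each image's coordinates form column j of the matrix

the matrix is [[0, 0, 0, 0, 0]; [0, 1, 0, 0, 0]; [0, 0, 1, 0, 0]; [0, 0, 0, 0, -2]; [0, 0, 0, 2, 0]] (rows listed top to bottom)


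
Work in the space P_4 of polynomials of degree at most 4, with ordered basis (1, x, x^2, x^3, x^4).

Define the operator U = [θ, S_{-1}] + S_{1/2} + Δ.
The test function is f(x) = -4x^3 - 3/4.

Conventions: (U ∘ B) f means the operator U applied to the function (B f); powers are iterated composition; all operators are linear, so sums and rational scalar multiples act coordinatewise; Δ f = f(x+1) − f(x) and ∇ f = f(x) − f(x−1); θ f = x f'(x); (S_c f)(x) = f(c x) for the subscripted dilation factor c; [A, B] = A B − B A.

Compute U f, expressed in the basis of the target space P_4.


S_{-1} f = 4x^3 - 3/4
θ S_{-1} f = 12x^3
θ f = -12x^3
S_{-1} θ f = 12x^3
[θ, S_{-1}] f = 0
S_{1/2} f = -(1/2)x^3 - 3/4
Δ f = -12x^2 - 12x - 4
([θ, S_{-1}] + S_{1/2} + Δ) f = -(1/2)x^3 - 12x^2 - 12x - 19/4

the image equals g(x) = -(1/2)x^3 - 12x^2 - 12x - 19/4


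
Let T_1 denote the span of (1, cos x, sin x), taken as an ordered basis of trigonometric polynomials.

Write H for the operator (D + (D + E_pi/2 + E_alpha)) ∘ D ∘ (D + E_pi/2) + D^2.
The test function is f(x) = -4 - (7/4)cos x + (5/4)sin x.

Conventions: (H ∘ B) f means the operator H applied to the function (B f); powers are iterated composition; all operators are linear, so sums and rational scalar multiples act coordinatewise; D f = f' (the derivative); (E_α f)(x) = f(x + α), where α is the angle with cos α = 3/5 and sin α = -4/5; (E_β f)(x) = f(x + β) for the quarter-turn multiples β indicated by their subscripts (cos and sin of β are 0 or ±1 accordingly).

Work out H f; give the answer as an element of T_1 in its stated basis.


the result is g(x) = -(33/20)cos x - (209/20)sin x

D f = (5/4)cos x + (7/4)sin x
E_pi/2 f = -4 + (5/4)cos x + (7/4)sin x
(D + E_pi/2) f = -4 + (5/2)cos x + (7/2)sin x
D (D + E_pi/2) f = (7/2)cos x - (5/2)sin x
D D (D + E_pi/2) f = -(5/2)cos x - (7/2)sin x
D D (D + E_pi/2) f = -(5/2)cos x - (7/2)sin x
E_pi/2 D (D + E_pi/2) f = -(5/2)cos x - (7/2)sin x
E_alpha D (D + E_pi/2) f = (41/10)cos x + (13/10)sin x
(D + E_pi/2 + E_alpha) D (D + E_pi/2) f = -(9/10)cos x - (57/10)sin x
(D + (D + E_pi/2 + E_alpha)) D (D + E_pi/2) f = -(17/5)cos x - (46/5)sin x
D f = (5/4)cos x + (7/4)sin x
D D f = (7/4)cos x - (5/4)sin x
((D + (D + E_pi/2 + E_alpha)) ∘ D ∘ (D + E_pi/2) + D^2) f = -(33/20)cos x - (209/20)sin x


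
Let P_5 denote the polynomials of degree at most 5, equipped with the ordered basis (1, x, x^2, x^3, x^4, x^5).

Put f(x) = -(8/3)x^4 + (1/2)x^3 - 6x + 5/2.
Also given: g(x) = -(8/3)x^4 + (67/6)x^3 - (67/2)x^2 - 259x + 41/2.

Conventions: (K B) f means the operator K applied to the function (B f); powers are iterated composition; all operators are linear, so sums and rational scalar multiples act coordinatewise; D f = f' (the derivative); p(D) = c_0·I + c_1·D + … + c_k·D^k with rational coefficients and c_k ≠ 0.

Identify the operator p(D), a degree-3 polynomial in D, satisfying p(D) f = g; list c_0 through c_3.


c_0 = 1, c_1 = -1, c_2 = 1, c_3 = 4

D^0 f = -(8/3)x^4 + (1/2)x^3 - 6x + 5/2
D^1 f = -(32/3)x^3 + (3/2)x^2 - 6
D^2 f = -32x^2 + 3x
D^3 f = -64x + 3
matching coefficients of g against c_0 f + c_1 Df + … from the top degree down determines the c_i
solution: c_0 = 1, c_1 = -1, c_2 = 1, c_3 = 4


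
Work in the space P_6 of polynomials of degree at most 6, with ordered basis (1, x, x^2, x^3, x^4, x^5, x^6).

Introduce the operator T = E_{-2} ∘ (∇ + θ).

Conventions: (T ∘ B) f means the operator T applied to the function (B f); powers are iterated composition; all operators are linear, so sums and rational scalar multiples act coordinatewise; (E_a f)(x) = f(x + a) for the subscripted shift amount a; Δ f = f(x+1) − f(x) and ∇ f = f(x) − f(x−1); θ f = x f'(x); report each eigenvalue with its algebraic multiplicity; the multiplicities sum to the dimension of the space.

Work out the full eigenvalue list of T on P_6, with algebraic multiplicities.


λ = 0 (multiplicity 1), λ = 1 (multiplicity 1), λ = 2 (multiplicity 1), λ = 3 (multiplicity 1), λ = 4 (multiplicity 1), λ = 5 (multiplicity 1), λ = 6 (multiplicity 1)

image of 1: 0
image of x: x - 1
image of x^2: 2x^2 - 6x + 3
image of x^3: 3x^3 - 15x^2 + 21x - 5
image of x^4: 4x^4 - 28x^3 + 66x^2 - 52x - 1
image of x^5: 5x^5 - 45x^4 + 150x^3 - 210x^2 + 75x + 51
image of x^6: 6x^6 - 66x^5 + 285x^4 - 580x^3 + 465x^2 + 114x - 281
the matrix is upper triangular; its diagonal is (0, 1, 2, 3, 4, 5, 6)
for a triangular matrix the eigenvalues are the diagonal entries, with algebraic multiplicity their repetition count


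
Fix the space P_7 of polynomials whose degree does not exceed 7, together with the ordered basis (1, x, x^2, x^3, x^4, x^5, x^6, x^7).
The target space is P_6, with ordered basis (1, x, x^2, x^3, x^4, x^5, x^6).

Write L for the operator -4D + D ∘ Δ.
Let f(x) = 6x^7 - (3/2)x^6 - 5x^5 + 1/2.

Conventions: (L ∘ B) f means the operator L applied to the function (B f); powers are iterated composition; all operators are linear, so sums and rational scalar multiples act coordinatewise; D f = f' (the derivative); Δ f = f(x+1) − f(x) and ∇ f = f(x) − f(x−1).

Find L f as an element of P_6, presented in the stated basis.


D f = 42x^6 - 9x^5 - 25x^4
(-4D) f = -168x^6 + 36x^5 + 100x^4
Δ f = 42x^6 + 117x^5 + (325/2)x^4 + 130x^3 + (107/2)x^2 + 8x - 1/2
D Δ f = 252x^5 + 585x^4 + 650x^3 + 390x^2 + 107x + 8
(-4D + D ∘ Δ) f = -168x^6 + 288x^5 + 685x^4 + 650x^3 + 390x^2 + 107x + 8

the result is g(x) = -168x^6 + 288x^5 + 685x^4 + 650x^3 + 390x^2 + 107x + 8


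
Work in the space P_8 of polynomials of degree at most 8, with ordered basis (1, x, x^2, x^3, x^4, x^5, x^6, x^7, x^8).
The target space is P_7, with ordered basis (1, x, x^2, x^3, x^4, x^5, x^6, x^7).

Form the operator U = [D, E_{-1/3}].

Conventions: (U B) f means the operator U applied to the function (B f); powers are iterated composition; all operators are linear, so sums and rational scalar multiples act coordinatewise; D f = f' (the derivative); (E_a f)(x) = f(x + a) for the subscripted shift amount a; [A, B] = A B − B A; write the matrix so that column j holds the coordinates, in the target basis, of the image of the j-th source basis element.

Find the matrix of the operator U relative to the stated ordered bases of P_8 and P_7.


image of 1: 0
image of x: 0
image of x^2: 0
image of x^3: 0
image of x^4: 0
image of x^5: 0
image of x^6: 0
image of x^7: 0
image of x^8: 0
each image's coordinates form column j of the matrix

the matrix is [[0, 0, 0, 0, 0, 0, 0, 0, 0]; [0, 0, 0, 0, 0, 0, 0, 0, 0]; [0, 0, 0, 0, 0, 0, 0, 0, 0]; [0, 0, 0, 0, 0, 0, 0, 0, 0]; [0, 0, 0, 0, 0, 0, 0, 0, 0]; [0, 0, 0, 0, 0, 0, 0, 0, 0]; [0, 0, 0, 0, 0, 0, 0, 0, 0]; [0, 0, 0, 0, 0, 0, 0, 0, 0]] (rows listed top to bottom)


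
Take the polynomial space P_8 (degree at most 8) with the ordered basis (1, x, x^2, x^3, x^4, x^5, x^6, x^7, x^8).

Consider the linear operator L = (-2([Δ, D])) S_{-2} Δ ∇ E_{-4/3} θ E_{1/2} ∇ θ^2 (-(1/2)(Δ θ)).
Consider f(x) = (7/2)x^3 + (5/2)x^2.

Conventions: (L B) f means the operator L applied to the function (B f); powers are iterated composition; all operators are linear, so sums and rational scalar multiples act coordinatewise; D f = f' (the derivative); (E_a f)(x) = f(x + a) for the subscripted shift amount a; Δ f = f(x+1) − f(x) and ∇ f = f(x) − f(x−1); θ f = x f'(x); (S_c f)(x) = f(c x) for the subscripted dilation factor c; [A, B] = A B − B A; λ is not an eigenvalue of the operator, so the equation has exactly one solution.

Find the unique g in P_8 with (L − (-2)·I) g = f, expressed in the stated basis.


write g with unknown coordinates in the stated basis and equate coefficients in (L − (-2)·I) g = f
solving from the highest basis element down gives g = (7/4)x^3 + (5/4)x^2
check: L g = 0
so L g − (-2)·g = (7/2)x^3 + (5/2)x^2 = f ✓

the image equals g(x) = (7/4)x^3 + (5/4)x^2


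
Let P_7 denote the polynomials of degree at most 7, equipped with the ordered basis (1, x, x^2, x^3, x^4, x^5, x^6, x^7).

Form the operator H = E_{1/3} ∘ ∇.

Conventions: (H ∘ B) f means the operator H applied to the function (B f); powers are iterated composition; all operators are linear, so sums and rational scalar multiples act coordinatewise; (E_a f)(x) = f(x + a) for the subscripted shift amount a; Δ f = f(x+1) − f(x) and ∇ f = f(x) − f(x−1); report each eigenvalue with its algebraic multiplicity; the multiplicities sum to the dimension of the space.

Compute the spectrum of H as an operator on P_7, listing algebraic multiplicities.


image of 1: 0
image of x: 1
image of x^2: 2x - 1/3
image of x^3: 3x^2 - x + 1/3
image of x^4: 4x^3 - 2x^2 + (4/3)x - 5/27
image of x^5: 5x^4 - (10/3)x^3 + (10/3)x^2 - (25/27)x + 11/81
image of x^6: 6x^5 - 5x^4 + (20/3)x^3 - (25/9)x^2 + (22/27)x - 7/81
image of x^7: 7x^6 - 7x^5 + (35/3)x^4 - (175/27)x^3 + (77/27)x^2 - (49/81)x + 43/729
the matrix is upper triangular; its diagonal is (0, 0, 0, 0, 0, 0, 0, 0)
for a triangular matrix the eigenvalues are the diagonal entries, with algebraic multiplicity their repetition count

λ = 0 (multiplicity 8)


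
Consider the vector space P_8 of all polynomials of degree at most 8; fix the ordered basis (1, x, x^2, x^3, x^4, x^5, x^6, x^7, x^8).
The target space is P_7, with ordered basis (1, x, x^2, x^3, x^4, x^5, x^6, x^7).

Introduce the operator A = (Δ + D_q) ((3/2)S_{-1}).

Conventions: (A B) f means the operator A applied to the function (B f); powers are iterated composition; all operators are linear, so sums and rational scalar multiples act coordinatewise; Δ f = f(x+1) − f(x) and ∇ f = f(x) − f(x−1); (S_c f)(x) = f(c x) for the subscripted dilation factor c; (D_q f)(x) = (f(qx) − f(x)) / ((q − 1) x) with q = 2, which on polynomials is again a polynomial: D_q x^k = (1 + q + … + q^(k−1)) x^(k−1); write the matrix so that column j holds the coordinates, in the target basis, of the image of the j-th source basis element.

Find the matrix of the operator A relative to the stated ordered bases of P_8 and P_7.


the matrix is [[0, -3, 3/2, -3/2, 3/2, -3/2, 3/2, -3/2, 3/2]; [0, 0, 15/2, -9/2, 6, -15/2, 9, -21/2, 12]; [0, 0, 0, -15, 9, -15, 45/2, -63/2, 42]; [0, 0, 0, 0, 57/2, -15, 30, -105/2, 84]; [0, 0, 0, 0, 0, -54, 45/2, -105/2, 105]; [0, 0, 0, 0, 0, 0, 207/2, -63/2, 84]; [0, 0, 0, 0, 0, 0, 0, -201, 42]; [0, 0, 0, 0, 0, 0, 0, 0, 789/2]] (rows listed top to bottom)

image of 1: 0
image of x: -3
image of x^2: (15/2)x + 3/2
image of x^3: -15x^2 - (9/2)x - 3/2
image of x^4: (57/2)x^3 + 9x^2 + 6x + 3/2
image of x^5: -54x^4 - 15x^3 - 15x^2 - (15/2)x - 3/2
image of x^6: (207/2)x^5 + (45/2)x^4 + 30x^3 + (45/2)x^2 + 9x + 3/2
image of x^7: -201x^6 - (63/2)x^5 - (105/2)x^4 - (105/2)x^3 - (63/2)x^2 - (21/2)x - 3/2
image of x^8: (789/2)x^7 + 42x^6 + 84x^5 + 105x^4 + 84x^3 + 42x^2 + 12x + 3/2
each image's coordinates form column j of the matrix


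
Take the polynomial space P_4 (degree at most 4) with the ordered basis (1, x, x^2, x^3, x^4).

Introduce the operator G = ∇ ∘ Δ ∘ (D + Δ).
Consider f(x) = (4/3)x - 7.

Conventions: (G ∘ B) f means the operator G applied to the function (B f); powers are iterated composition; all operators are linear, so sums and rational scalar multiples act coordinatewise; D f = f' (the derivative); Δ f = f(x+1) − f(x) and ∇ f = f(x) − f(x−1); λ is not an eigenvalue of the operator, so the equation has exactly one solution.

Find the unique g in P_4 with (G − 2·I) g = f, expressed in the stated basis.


write g with unknown coordinates in the stated basis and equate coefficients in (G − 2·I) g = f
solving from the highest basis element down gives g = -(2/3)x + 7/2
check: G g = 0
so G g − 2·g = (4/3)x - 7 = f ✓

g(x) = -(2/3)x + 7/2


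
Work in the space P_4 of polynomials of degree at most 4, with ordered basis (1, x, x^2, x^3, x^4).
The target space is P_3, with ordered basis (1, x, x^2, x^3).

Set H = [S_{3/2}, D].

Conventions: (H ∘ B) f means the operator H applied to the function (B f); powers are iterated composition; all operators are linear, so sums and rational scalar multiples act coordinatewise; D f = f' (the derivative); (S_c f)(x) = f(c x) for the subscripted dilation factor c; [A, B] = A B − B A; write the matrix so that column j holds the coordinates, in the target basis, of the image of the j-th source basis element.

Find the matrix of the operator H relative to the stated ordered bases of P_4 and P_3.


image of 1: 0
image of x: -1/2
image of x^2: -(3/2)x
image of x^3: -(27/8)x^2
image of x^4: -(27/4)x^3
each image's coordinates form column j of the matrix

the matrix is [[0, -1/2, 0, 0, 0]; [0, 0, -3/2, 0, 0]; [0, 0, 0, -27/8, 0]; [0, 0, 0, 0, -27/4]] (rows listed top to bottom)


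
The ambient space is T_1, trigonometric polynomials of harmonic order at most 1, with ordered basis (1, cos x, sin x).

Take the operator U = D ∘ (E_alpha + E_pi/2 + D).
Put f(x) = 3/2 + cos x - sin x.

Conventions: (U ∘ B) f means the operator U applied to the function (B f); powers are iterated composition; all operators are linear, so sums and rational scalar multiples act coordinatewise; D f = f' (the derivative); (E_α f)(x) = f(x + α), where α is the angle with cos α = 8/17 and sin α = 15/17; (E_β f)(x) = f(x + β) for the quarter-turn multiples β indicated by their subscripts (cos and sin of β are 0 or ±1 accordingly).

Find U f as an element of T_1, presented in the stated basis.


E_alpha f = 3/2 - (7/17)cos x - (23/17)sin x
E_pi/2 f = 3/2 - cos x - sin x
D f = -cos x - sin x
(E_alpha + E_pi/2 + D) f = 3 - (41/17)cos x - (57/17)sin x
D (E_alpha + E_pi/2 + D) f = -(57/17)cos x + (41/17)sin x

the image equals g(x) = -(57/17)cos x + (41/17)sin x


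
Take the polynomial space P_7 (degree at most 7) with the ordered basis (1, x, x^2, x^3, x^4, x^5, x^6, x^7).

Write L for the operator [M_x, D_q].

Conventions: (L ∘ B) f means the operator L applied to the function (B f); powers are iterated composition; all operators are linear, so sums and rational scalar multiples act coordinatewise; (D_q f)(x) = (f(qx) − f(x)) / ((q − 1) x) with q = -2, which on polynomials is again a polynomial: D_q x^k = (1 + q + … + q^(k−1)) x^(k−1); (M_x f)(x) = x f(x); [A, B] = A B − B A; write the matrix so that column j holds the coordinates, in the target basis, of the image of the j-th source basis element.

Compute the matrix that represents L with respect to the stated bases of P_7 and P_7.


image of 1: -1
image of x: 2x
image of x^2: -4x^2
image of x^3: 8x^3
image of x^4: -16x^4
image of x^5: 32x^5
image of x^6: -64x^6
image of x^7: 128x^7
each image's coordinates form column j of the matrix

the matrix is [[-1, 0, 0, 0, 0, 0, 0, 0]; [0, 2, 0, 0, 0, 0, 0, 0]; [0, 0, -4, 0, 0, 0, 0, 0]; [0, 0, 0, 8, 0, 0, 0, 0]; [0, 0, 0, 0, -16, 0, 0, 0]; [0, 0, 0, 0, 0, 32, 0, 0]; [0, 0, 0, 0, 0, 0, -64, 0]; [0, 0, 0, 0, 0, 0, 0, 128]] (rows listed top to bottom)


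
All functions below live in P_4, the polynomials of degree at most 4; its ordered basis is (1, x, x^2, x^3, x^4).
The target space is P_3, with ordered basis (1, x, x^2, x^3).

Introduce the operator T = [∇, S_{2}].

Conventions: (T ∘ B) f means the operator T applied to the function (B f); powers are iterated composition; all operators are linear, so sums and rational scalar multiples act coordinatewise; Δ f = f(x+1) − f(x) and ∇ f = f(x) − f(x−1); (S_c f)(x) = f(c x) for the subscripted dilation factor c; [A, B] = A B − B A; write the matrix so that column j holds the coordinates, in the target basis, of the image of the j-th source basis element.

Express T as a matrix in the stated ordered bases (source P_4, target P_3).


the matrix is [[0, 1, -3, 7, -15]; [0, 0, 4, -18, 56]; [0, 0, 0, 12, -72]; [0, 0, 0, 0, 32]] (rows listed top to bottom)

image of 1: 0
image of x: 1
image of x^2: 4x - 3
image of x^3: 12x^2 - 18x + 7
image of x^4: 32x^3 - 72x^2 + 56x - 15
each image's coordinates form column j of the matrix


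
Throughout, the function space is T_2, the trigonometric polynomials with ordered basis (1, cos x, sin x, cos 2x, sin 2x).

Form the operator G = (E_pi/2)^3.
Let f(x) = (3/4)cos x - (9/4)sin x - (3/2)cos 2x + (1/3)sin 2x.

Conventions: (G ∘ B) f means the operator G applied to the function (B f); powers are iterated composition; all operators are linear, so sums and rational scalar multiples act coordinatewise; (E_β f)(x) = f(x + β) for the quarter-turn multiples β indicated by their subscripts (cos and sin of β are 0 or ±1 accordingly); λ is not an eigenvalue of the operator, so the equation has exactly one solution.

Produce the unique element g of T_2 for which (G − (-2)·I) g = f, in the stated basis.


the image equals g(x) = -(3/20)cos x - (21/20)sin x - (3/2)cos 2x + (1/3)sin 2x

write g with unknown coordinates in the stated basis and equate coefficients in (G − (-2)·I) g = f
solving from the highest basis element down gives g = -(3/20)cos x - (21/20)sin x - (3/2)cos 2x + (1/3)sin 2x
check: G g = (21/20)cos x - (3/20)sin x + (3/2)cos 2x - (1/3)sin 2x
so G g − (-2)·g = (3/4)cos x - (9/4)sin x - (3/2)cos 2x + (1/3)sin 2x = f ✓


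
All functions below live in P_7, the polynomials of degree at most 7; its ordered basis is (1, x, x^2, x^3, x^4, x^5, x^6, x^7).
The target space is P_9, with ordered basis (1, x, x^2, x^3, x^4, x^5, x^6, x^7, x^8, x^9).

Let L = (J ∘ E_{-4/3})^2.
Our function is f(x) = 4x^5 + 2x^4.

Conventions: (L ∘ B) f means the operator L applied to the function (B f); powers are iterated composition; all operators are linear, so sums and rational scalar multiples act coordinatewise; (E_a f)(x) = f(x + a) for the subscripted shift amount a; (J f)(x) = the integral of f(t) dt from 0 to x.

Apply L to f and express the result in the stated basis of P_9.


E_{-4/3} f = 4x^5 - (74/3)x^4 + (544/9)x^3 - (1984/27)x^2 + (3584/81)x - 2560/243
J E_{-4/3} f = (2/3)x^6 - (74/15)x^5 + (136/9)x^4 - (1984/81)x^3 + (1792/81)x^2 - (2560/243)x
E_{-4/3} (J ∘ E_{-4/3}) f = (2/3)x^6 - (154/15)x^5 + (592/9)x^4 - (18176/81)x^3 + (34816/81)x^2 - (106496/243)x + 223232/1215
J E_{-4/3} (J ∘ E_{-4/3}) f = (2/21)x^7 - (77/45)x^6 + (592/45)x^5 - (4544/81)x^4 + (34816/243)x^3 - (53248/243)x^2 + (223232/1215)x

the image equals g(x) = (2/21)x^7 - (77/45)x^6 + (592/45)x^5 - (4544/81)x^4 + (34816/243)x^3 - (53248/243)x^2 + (223232/1215)x


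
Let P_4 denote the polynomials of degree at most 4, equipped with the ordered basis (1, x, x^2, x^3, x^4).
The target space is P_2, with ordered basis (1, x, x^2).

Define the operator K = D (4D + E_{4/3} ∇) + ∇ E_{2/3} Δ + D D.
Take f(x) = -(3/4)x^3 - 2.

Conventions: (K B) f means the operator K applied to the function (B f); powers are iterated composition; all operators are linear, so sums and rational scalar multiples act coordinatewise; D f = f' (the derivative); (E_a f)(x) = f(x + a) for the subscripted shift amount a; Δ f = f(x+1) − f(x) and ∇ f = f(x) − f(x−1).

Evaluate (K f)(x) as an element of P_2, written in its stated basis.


D f = -(9/4)x^2
(4D) f = -9x^2
∇ f = -(9/4)x^2 + (9/4)x - 3/4
E_{4/3} ∇ f = -(9/4)x^2 - (15/4)x - 7/4
(4D + E_{4/3} ∇) f = -(45/4)x^2 - (15/4)x - 7/4
D (4D + E_{4/3} ∇) f = -(45/2)x - 15/4
Δ f = -(9/4)x^2 - (9/4)x - 3/4
E_{2/3} Δ f = -(9/4)x^2 - (21/4)x - 13/4
∇ E_{2/3} Δ f = -(9/2)x - 3
D f = -(9/4)x^2
D D f = -(9/2)x
(D (4D + E_{4/3} ∇) + ∇ E_{2/3} Δ + D D) f = -(63/2)x - 27/4

the image equals g(x) = -(63/2)x - 27/4


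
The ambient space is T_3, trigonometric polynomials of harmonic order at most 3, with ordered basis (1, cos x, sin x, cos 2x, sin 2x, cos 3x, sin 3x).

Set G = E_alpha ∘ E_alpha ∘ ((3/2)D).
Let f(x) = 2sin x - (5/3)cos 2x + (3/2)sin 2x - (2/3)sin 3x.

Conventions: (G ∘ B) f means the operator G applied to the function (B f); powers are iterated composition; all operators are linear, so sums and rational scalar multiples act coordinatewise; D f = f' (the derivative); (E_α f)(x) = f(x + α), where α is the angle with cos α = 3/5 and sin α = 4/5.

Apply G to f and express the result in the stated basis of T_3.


the image equals g(x) = -(21/25)cos x - (72/25)sin x - (8103/1250)cos 2x - (1123/625)sin 2x - (35259/15625)cos 3x - (30888/15625)sin 3x

D f = 2cos x + 3cos 2x + (10/3)sin 2x - 2cos 3x
((3/2)D) f = 3cos x + (9/2)cos 2x + 5sin 2x - 3cos 3x
E_alpha ((3/2)D) f = (9/5)cos x - (12/5)sin x + (177/50)cos 2x - (143/25)sin 2x + (351/125)cos 3x + (132/125)sin 3x
E_alpha (E_alpha ∘ ((3/2)D)) f = -(21/25)cos x - (72/25)sin x - (8103/1250)cos 2x - (1123/625)sin 2x - (35259/15625)cos 3x - (30888/15625)sin 3x


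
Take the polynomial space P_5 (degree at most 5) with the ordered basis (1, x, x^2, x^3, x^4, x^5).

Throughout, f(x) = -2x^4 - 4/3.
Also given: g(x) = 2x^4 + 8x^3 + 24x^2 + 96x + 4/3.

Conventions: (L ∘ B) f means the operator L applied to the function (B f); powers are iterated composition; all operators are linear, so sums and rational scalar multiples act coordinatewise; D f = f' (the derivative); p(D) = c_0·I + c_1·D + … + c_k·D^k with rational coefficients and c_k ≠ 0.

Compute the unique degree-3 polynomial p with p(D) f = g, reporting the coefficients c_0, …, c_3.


D^0 f = -2x^4 - 4/3
D^1 f = -8x^3
D^2 f = -24x^2
D^3 f = -48x
matching coefficients of g against c_0 f + c_1 Df + … from the top degree down determines the c_i
solution: c_0 = -1, c_1 = -1, c_2 = -1, c_3 = -2

p(D) = -I − D − D^2 − 2·D^3, i.e. c_0 = -1, c_1 = -1, c_2 = -1, c_3 = -2


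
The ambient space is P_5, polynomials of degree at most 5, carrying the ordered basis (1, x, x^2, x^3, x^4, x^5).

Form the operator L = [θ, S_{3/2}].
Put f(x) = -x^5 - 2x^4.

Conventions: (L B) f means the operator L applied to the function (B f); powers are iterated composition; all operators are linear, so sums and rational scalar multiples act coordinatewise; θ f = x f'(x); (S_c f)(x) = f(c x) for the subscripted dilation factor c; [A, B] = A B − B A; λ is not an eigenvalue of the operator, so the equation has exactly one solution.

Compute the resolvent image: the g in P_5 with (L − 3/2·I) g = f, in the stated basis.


write g with unknown coordinates in the stated basis and equate coefficients in (L − 3/2·I) g = f
solving from the highest basis element down gives g = (2/3)x^5 + (4/3)x^4
check: L g = 0
so L g − 3/2·g = -x^5 - 2x^4 = f ✓

the image equals g(x) = (2/3)x^5 + (4/3)x^4
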